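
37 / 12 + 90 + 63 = 1873 / 12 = 156.08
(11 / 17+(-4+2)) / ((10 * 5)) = -0.03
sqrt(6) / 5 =0.49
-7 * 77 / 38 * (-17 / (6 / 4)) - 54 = 6085 / 57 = 106.75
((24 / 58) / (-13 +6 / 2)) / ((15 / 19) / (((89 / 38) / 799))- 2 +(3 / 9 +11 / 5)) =-801 / 5223799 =-0.00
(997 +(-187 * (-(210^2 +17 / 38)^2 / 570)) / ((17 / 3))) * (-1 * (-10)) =30892262329299 / 27436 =1125975445.74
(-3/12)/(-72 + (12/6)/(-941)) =941/271016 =0.00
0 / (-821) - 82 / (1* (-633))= 82 / 633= 0.13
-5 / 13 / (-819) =5 / 10647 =0.00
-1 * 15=-15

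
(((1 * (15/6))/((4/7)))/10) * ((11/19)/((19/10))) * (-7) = -2695/2888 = -0.93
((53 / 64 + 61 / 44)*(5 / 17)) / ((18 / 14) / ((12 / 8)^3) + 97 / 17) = 0.11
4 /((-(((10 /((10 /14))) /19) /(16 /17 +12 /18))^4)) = -1473023997124 /16243247601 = -90.69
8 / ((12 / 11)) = 22 / 3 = 7.33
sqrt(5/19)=0.51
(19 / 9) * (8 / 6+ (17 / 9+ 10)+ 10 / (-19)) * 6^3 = 17368 / 3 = 5789.33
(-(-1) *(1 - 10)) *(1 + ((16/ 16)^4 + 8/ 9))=-26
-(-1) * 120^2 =14400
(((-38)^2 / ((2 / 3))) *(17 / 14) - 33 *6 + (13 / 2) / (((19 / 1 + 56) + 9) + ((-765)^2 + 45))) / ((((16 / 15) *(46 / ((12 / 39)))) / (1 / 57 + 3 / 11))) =4.43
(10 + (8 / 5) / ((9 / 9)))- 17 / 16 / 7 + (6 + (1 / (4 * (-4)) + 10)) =1917 / 70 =27.39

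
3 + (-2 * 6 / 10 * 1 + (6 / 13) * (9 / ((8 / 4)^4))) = 1071 / 520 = 2.06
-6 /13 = -0.46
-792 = -792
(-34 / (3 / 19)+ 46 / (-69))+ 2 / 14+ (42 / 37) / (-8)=-223775 / 1036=-216.00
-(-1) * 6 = 6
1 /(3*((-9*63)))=-1 /1701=-0.00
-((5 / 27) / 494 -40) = 533515 / 13338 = 40.00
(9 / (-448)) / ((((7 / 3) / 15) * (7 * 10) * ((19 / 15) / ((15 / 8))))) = -18225 / 6673408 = -0.00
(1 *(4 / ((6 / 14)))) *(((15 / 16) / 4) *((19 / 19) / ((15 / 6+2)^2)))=35 / 324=0.11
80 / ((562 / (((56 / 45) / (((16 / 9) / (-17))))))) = -476 / 281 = -1.69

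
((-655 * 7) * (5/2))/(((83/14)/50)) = -8023750/83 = -96671.69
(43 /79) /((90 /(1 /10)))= 43 /71100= 0.00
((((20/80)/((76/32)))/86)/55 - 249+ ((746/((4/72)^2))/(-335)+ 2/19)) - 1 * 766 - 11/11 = -275299589/158455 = -1737.40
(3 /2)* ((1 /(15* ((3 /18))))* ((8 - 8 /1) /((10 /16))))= 0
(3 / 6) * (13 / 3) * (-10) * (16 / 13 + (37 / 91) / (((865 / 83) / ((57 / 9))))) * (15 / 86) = -1744945 / 312438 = -5.58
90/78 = 1.15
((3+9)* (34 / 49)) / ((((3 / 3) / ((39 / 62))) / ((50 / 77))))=397800 / 116963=3.40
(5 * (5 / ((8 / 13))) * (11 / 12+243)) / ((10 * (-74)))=-13.39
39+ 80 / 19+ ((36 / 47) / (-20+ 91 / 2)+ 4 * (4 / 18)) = 6029363 / 136629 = 44.13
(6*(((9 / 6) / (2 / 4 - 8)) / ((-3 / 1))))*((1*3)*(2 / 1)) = 2.40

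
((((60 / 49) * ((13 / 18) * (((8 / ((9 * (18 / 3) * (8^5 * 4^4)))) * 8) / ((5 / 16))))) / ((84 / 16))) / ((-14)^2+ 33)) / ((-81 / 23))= -299 / 3166291150848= -0.00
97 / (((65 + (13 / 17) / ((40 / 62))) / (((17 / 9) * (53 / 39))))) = 29714980 / 7898553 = 3.76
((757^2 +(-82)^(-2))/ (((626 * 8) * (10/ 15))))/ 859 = 11559544431/ 57851574656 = 0.20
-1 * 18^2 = -324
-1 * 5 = -5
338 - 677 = -339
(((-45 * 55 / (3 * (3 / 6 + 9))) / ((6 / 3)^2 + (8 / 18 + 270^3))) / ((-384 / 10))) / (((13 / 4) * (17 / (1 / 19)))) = 2475 / 22612748797184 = 0.00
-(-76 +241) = -165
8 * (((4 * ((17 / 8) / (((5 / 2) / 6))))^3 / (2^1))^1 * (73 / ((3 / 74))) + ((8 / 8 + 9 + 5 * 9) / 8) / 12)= 91722336731 / 1500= 61148224.49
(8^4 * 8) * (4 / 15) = 131072 / 15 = 8738.13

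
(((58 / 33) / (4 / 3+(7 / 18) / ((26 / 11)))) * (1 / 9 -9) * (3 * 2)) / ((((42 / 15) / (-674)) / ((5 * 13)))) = 52852384000 / 53977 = 979164.90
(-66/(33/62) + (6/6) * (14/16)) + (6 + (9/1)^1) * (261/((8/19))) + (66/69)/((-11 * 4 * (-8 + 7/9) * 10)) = 274332509/29900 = 9175.00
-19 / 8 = -2.38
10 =10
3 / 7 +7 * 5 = 248 / 7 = 35.43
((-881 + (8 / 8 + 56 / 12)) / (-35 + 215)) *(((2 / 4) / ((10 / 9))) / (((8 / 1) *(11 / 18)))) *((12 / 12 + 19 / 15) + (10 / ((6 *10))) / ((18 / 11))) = -1679327 / 1584000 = -1.06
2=2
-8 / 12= -2 / 3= -0.67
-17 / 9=-1.89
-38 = -38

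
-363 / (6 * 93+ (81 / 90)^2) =-12100 / 18627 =-0.65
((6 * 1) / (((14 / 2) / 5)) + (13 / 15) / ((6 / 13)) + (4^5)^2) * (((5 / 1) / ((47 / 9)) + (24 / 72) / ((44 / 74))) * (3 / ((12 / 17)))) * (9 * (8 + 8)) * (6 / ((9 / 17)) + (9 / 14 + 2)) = 13615374644.18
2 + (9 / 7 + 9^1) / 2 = 50 / 7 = 7.14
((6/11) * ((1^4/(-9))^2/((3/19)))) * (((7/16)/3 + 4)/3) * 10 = 18905/32076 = 0.59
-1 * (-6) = 6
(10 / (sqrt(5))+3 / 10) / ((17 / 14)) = 21 / 85+28 * sqrt(5) / 17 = 3.93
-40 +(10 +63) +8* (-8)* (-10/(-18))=-23/9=-2.56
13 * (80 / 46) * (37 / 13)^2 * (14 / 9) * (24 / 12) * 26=3066560 / 207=14814.30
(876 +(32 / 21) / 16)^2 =767542.87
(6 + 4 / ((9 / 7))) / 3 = 82 / 27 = 3.04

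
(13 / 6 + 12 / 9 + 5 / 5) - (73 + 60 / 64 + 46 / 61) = -68507 / 976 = -70.19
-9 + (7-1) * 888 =5319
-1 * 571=-571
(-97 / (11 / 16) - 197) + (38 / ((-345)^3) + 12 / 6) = -151812222043 / 451699875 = -336.09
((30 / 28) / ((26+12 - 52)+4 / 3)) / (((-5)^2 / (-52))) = 117 / 665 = 0.18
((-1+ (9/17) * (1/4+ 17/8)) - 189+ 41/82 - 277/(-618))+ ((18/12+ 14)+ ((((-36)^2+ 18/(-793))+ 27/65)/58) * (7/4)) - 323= -456.18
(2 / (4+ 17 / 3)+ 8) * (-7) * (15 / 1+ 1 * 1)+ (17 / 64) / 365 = -622683667 / 677440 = -919.17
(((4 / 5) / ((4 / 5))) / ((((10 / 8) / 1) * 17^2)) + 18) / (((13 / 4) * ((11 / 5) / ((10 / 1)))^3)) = 2601400000 / 5000567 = 520.22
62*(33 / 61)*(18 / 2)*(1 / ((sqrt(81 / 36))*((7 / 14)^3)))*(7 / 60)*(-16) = -916608 / 305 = -3005.27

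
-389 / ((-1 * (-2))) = -389 / 2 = -194.50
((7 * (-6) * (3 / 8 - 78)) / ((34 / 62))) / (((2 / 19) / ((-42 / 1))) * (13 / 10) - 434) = -806520645 / 58876882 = -13.70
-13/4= -3.25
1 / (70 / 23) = 23 / 70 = 0.33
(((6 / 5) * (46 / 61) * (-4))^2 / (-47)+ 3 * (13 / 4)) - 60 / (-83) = 14797405563 / 1451562100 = 10.19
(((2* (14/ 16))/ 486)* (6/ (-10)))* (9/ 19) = -7/ 6840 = -0.00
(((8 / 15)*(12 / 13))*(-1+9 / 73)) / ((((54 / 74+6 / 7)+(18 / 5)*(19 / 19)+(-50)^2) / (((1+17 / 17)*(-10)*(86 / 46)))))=456171520 / 70811524459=0.01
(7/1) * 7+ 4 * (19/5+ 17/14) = 2417/35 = 69.06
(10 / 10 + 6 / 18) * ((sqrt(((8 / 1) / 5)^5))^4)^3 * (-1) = -4951760157141521099596496896 / 2793967723846435546875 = -1772303.99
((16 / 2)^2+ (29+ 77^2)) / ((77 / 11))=6022 / 7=860.29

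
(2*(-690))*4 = -5520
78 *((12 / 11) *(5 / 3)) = 1560 / 11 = 141.82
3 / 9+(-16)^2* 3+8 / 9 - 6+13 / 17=116890 / 153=763.99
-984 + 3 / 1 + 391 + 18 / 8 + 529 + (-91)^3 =-3014519 / 4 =-753629.75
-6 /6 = -1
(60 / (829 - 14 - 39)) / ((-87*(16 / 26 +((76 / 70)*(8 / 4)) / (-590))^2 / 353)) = -0.84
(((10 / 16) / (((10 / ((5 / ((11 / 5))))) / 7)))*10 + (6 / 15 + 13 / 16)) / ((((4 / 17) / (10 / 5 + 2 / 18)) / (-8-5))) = -41221583 / 31680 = -1301.19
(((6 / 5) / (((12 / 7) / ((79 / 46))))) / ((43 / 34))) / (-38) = -9401 / 375820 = -0.03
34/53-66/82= -355/2173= -0.16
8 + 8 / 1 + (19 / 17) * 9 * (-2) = -70 / 17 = -4.12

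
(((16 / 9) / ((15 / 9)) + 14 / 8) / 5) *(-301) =-50869 / 300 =-169.56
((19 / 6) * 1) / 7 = 19 / 42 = 0.45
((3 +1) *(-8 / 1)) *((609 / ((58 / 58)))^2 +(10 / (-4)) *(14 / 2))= -11867632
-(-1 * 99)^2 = -9801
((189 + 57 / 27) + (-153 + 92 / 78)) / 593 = 4597 / 69381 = 0.07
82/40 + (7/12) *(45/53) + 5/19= 28281/10070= 2.81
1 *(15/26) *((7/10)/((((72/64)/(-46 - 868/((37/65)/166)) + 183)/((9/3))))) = 43714636/6602991525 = 0.01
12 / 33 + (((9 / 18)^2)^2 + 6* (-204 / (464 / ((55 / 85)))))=-1.28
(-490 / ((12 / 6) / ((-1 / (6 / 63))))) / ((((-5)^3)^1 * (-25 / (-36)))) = -18522 / 625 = -29.64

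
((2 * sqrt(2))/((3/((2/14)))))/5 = 2 * sqrt(2)/105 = 0.03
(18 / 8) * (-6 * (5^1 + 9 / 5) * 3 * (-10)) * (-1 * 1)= -2754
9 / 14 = 0.64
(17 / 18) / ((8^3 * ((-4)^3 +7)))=-17 / 525312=-0.00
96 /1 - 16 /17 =1616 /17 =95.06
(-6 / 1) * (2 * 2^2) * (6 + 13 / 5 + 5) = -3264 / 5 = -652.80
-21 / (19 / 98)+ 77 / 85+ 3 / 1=-168622 / 1615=-104.41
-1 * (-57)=57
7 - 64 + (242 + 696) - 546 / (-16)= 7321 / 8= 915.12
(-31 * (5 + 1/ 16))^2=6305121/ 256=24629.38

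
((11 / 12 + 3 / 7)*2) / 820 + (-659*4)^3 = -630811149104527 / 34440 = -18316235456.00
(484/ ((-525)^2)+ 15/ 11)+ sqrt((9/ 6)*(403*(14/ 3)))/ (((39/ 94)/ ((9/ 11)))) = 4139699/ 3031875+ 282*sqrt(2821)/ 143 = 106.11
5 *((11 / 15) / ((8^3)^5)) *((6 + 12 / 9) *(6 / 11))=11 / 26388279066624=0.00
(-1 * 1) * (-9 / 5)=9 / 5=1.80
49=49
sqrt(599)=24.47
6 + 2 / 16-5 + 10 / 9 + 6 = 593 / 72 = 8.24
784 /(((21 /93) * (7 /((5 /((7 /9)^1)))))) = 22320 /7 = 3188.57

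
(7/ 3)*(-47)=-329/ 3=-109.67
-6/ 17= -0.35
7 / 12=0.58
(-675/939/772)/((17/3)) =-675/4107812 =-0.00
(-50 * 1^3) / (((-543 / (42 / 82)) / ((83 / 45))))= 5810 / 66789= 0.09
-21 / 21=-1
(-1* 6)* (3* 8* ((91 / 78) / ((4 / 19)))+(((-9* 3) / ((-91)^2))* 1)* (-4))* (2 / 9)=-4405924 / 24843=-177.35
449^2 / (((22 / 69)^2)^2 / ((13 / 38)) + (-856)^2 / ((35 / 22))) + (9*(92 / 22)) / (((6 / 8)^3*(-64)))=-13626723962380091 / 14250536296363488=-0.96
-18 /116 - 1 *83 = -4823 /58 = -83.16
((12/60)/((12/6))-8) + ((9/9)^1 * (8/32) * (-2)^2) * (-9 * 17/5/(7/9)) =-47.24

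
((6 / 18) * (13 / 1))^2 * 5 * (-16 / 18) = -6760 / 81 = -83.46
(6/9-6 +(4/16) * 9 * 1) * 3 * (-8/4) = 37/2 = 18.50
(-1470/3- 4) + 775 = 281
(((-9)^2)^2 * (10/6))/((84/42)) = 10935/2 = 5467.50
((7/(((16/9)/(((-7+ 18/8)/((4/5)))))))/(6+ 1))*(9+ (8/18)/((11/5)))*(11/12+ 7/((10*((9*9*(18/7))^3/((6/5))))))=-409802673142859/14546347960320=-28.17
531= 531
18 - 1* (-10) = 28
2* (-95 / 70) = -19 / 7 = -2.71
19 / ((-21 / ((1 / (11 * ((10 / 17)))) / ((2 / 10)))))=-323 / 462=-0.70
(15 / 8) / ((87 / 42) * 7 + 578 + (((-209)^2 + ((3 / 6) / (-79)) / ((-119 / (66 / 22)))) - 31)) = 47005 / 1109129984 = 0.00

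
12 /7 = 1.71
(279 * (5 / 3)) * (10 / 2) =2325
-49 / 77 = -7 / 11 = -0.64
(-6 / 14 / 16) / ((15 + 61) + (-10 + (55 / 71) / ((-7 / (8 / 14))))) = -1491 / 3670304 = -0.00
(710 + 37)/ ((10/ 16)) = 5976/ 5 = 1195.20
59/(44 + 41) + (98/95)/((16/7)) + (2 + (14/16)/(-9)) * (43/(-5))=-884801/58140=-15.22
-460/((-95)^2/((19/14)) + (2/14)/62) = -199640/2886101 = -0.07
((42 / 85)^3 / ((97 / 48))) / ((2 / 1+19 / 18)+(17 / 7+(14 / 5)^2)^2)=15682947840 / 28503178698857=0.00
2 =2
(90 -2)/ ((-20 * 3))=-22/ 15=-1.47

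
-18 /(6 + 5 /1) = -18 /11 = -1.64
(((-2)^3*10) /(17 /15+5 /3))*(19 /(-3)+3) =95.24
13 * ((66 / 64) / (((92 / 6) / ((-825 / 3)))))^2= 9635608125 / 2166784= 4446.96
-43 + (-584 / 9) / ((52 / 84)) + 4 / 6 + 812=8643 / 13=664.85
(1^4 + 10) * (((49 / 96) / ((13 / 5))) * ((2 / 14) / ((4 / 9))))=1155 / 1664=0.69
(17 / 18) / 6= 0.16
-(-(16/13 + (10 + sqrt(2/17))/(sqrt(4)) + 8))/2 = sqrt(34)/68 + 185/26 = 7.20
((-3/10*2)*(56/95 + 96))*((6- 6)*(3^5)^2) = 0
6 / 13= 0.46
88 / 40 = 11 / 5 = 2.20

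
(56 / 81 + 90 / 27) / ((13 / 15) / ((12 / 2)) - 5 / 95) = 43.84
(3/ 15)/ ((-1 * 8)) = -1/ 40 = -0.02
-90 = -90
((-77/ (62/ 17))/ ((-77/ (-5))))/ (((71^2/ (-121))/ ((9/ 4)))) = 92565/ 1250168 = 0.07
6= 6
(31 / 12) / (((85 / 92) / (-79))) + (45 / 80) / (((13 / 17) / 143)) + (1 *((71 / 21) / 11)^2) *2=-115.51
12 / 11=1.09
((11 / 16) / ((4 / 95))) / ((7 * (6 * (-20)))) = -209 / 10752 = -0.02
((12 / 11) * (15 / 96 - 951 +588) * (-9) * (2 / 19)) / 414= 34833 / 38456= 0.91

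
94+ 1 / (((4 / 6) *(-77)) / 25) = 14401 / 154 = 93.51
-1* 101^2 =-10201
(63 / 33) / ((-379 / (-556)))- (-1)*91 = 391055 / 4169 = 93.80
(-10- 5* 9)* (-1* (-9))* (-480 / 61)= 237600 / 61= 3895.08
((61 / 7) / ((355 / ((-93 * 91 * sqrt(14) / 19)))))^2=76144810014 / 45495025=1673.70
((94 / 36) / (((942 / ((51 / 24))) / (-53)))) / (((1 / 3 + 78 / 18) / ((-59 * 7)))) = 2498473 / 90432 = 27.63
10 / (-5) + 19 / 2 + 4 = 23 / 2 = 11.50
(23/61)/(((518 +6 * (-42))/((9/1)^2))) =1863/16226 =0.11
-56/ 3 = -18.67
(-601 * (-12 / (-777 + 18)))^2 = 5779216 / 64009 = 90.29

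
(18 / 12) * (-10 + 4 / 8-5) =-87 / 4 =-21.75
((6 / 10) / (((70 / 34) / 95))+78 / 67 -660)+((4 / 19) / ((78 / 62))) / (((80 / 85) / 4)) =-1095479012 / 1737645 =-630.44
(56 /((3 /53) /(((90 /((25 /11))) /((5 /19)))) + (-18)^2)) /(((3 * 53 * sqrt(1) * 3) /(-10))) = -234080 /64601139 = -0.00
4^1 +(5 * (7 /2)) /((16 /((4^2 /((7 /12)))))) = 34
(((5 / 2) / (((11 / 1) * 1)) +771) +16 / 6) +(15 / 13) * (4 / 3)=665321 / 858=775.43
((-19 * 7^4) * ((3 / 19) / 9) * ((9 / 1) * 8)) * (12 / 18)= -38416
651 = 651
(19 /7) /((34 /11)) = 209 /238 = 0.88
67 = 67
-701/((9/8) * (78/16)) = -44864/351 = -127.82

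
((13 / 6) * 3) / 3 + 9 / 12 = 35 / 12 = 2.92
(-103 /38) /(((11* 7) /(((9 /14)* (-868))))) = 28737 /1463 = 19.64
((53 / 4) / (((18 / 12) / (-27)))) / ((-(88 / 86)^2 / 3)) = 2645919 / 3872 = 683.35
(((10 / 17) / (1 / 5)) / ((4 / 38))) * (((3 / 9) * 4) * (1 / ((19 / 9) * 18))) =50 / 51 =0.98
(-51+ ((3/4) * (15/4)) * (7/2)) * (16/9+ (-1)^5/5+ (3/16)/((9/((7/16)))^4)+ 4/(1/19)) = -390499571624627/122305904640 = -3192.81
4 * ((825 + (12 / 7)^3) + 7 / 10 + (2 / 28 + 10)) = 5767952 / 1715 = 3363.24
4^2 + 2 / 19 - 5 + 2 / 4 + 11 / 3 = 1741 / 114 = 15.27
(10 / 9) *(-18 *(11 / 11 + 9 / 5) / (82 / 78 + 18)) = -2.94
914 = 914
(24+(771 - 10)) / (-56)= -785 / 56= -14.02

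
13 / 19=0.68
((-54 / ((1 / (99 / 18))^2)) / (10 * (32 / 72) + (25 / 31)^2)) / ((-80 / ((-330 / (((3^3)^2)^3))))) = -1279091 / 374687162640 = -0.00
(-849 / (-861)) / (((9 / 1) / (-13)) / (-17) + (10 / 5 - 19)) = -62543 / 1075676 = -0.06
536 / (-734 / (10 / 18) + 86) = -335 / 772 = -0.43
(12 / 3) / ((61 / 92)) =368 / 61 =6.03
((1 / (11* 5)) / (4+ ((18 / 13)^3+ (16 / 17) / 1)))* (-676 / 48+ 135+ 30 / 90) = 0.29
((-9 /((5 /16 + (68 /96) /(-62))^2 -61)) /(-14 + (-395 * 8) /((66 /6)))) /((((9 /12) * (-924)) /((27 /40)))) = 233523 /488832895600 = 0.00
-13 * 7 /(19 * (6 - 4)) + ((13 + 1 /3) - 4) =791 /114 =6.94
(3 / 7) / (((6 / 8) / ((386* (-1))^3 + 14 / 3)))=-690149416 / 21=-32864257.90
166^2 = 27556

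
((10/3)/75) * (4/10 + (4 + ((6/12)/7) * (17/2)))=701/3150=0.22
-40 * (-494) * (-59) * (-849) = 989798160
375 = 375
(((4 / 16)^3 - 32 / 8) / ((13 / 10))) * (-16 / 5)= 255 / 26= 9.81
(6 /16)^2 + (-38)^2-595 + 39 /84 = 380623 /448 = 849.60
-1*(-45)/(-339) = -15/113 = -0.13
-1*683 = -683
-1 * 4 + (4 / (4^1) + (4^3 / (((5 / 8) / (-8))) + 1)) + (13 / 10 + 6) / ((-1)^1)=-1657 / 2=-828.50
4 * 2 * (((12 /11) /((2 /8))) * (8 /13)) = 3072 /143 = 21.48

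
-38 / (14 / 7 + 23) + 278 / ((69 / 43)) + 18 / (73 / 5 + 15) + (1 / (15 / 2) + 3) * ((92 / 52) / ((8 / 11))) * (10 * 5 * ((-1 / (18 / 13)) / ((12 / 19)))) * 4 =-21657359699 / 13786200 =-1570.94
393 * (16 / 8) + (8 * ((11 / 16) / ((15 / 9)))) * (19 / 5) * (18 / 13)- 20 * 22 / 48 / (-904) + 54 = 1511377507 / 1762800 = 857.37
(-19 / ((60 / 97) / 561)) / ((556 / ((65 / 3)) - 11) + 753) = -4480333 / 199592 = -22.45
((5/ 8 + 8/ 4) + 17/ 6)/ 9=0.61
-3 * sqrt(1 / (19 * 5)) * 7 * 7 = -147 * sqrt(95) / 95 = -15.08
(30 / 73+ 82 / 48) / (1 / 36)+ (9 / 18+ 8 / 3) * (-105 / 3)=-7564 / 219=-34.54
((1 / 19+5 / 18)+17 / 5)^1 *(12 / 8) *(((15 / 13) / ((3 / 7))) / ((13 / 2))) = 44653 / 19266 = 2.32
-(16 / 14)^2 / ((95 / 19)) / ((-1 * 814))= 32 / 99715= 0.00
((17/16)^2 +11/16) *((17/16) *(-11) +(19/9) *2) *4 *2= -166625/1536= -108.48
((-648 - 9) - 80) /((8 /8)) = -737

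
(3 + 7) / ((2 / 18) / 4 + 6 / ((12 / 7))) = 360 / 127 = 2.83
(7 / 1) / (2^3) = 7 / 8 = 0.88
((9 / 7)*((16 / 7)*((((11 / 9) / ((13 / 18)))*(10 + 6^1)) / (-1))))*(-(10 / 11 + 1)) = 13824 / 91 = 151.91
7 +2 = 9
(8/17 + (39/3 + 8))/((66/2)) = 365/561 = 0.65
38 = 38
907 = 907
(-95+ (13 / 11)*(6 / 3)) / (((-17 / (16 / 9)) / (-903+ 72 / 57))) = -93112144 / 10659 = -8735.54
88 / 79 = 1.11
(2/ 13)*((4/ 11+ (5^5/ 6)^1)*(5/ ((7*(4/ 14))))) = 171995/ 858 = 200.46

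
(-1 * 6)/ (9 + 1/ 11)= -33/ 50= -0.66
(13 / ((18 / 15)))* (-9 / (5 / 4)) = -78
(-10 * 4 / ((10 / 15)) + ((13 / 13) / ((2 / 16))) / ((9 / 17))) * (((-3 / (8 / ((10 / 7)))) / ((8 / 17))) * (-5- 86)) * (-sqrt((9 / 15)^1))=22321 * sqrt(15) / 24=3602.04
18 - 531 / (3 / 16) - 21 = -2835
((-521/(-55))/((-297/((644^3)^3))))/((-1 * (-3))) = -9926828743312616825385385984/49005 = -202567671529693231820944.50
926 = 926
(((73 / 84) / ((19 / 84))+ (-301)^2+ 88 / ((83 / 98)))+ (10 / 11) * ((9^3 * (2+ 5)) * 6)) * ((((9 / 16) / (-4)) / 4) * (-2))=2313416781 / 277552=8335.08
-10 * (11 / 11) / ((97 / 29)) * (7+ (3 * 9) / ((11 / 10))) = -100630 / 1067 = -94.31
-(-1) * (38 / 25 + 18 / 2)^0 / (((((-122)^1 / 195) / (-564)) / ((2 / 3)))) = 36660 / 61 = 600.98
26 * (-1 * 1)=-26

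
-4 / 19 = -0.21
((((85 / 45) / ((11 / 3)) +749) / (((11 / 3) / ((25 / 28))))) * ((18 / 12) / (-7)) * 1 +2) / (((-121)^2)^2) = -880093 / 5083735221796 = -0.00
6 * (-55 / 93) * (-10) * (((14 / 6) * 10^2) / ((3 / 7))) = 5390000 / 279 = 19319.00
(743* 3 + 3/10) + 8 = 22373/10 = 2237.30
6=6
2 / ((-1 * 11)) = -2 / 11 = -0.18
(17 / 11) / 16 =17 / 176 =0.10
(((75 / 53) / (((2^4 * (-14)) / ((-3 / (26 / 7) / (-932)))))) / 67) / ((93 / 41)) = -3075 / 85359449344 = -0.00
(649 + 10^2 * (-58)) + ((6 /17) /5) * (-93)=-438393 /85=-5157.56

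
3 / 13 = 0.23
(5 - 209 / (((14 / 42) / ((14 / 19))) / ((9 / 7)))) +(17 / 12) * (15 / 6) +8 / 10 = -70159 / 120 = -584.66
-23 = -23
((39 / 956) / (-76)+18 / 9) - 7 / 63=1234801 / 653904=1.89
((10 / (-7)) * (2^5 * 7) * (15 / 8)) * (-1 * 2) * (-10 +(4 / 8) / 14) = -83700 / 7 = -11957.14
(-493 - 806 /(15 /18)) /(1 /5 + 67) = -1043 /48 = -21.73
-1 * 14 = -14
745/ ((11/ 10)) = 7450/ 11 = 677.27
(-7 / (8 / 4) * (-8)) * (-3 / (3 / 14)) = -392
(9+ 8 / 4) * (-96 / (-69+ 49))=264 / 5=52.80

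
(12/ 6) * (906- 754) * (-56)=-17024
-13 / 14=-0.93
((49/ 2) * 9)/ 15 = 147/ 10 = 14.70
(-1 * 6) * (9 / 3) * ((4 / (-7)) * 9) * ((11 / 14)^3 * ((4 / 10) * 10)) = 179.61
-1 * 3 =-3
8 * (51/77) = 408/77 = 5.30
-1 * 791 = -791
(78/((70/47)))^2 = 3359889/1225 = 2742.77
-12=-12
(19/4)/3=19/12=1.58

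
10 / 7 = 1.43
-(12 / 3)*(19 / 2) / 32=-19 / 16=-1.19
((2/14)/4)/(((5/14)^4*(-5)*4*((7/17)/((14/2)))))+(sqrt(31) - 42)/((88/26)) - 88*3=-19131407/68750+13*sqrt(31)/44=-276.63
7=7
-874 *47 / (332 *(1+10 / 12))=-61617 / 913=-67.49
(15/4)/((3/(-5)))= -25/4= -6.25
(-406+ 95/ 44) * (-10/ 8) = 88845/ 176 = 504.80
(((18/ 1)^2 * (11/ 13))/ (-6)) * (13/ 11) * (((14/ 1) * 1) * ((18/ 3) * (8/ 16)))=-2268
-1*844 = -844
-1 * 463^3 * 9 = -893275623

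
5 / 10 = 1 / 2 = 0.50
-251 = -251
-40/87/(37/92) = -3680/3219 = -1.14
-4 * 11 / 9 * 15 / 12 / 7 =-55 / 63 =-0.87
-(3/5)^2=-9/25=-0.36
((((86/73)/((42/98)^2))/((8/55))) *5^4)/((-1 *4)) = -72428125/10512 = -6890.04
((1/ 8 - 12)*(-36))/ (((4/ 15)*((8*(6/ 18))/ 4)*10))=7695/ 32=240.47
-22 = -22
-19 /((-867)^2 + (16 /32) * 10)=-19 /751694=-0.00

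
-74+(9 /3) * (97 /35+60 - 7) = 3266 /35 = 93.31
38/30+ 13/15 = 2.13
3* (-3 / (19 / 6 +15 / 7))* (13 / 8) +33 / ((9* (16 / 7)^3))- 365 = -1006888285 / 2740224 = -367.45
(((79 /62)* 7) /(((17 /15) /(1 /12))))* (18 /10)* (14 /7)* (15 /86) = 74655 /181288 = 0.41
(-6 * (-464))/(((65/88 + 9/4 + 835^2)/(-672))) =-54878208/20452021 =-2.68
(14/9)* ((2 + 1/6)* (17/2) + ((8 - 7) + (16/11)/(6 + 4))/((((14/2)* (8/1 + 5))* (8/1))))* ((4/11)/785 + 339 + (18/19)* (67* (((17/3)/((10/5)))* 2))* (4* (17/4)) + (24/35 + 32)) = 784795243185121/4223033100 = 185836.87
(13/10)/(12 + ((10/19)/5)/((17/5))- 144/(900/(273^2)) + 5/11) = -230945/2116194246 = -0.00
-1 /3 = -0.33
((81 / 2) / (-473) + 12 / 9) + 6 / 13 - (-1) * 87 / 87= 99955 / 36894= 2.71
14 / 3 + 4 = 26 / 3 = 8.67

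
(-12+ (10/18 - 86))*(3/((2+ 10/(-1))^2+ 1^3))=-877/195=-4.50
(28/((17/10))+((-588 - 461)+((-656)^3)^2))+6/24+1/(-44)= 29805378302790736863/374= 79693524873772023.70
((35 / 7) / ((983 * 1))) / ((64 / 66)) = 165 / 31456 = 0.01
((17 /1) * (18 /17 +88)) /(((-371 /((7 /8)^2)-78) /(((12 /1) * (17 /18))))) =-180166 /5907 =-30.50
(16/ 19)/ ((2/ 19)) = 8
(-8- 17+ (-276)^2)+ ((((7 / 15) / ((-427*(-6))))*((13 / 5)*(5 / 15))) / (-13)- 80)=6264446849 / 82350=76071.00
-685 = -685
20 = 20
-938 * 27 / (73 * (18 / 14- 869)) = 88641 / 221701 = 0.40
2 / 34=1 / 17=0.06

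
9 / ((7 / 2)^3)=72 / 343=0.21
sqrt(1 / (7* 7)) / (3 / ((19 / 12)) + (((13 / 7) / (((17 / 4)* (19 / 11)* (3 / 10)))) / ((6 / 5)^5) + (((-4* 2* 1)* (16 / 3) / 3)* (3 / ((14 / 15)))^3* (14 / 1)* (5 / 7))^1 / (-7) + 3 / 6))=323060724 / 1532008068551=0.00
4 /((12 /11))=11 /3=3.67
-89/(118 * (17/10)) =-445/1003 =-0.44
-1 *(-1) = 1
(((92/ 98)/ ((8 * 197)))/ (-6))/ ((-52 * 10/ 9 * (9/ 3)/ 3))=69/ 40156480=0.00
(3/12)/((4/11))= 11/16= 0.69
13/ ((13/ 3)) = 3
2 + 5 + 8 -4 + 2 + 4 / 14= 93 / 7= 13.29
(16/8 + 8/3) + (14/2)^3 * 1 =1043/3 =347.67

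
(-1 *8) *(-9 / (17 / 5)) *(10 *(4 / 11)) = 14400 / 187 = 77.01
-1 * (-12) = 12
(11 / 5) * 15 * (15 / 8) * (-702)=-43436.25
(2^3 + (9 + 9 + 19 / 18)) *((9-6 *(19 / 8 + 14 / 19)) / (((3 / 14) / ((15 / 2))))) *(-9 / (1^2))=12528075 / 152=82421.55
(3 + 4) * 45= 315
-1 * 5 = -5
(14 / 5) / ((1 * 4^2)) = 7 / 40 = 0.18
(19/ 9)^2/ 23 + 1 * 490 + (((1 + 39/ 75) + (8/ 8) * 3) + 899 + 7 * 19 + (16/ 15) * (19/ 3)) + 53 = 73889809/ 46575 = 1586.47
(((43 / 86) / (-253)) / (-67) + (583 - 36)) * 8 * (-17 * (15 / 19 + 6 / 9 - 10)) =204705394940 / 322069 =635594.84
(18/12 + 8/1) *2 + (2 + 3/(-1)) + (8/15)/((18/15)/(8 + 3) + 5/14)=20618/1077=19.14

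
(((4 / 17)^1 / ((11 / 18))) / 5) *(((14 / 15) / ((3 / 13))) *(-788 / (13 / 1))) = -88256 / 4675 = -18.88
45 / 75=0.60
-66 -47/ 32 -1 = -68.47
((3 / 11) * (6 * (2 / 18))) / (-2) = -1 / 11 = -0.09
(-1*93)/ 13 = -93/ 13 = -7.15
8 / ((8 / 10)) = 10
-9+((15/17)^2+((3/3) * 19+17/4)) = 17373/1156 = 15.03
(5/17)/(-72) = -5/1224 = -0.00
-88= -88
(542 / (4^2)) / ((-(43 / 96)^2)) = -312192 / 1849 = -168.84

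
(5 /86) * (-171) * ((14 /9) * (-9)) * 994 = 5949090 /43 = 138350.93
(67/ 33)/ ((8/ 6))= 67/ 44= 1.52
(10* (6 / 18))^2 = 100 / 9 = 11.11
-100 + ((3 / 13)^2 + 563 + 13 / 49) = 3836741 / 8281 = 463.32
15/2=7.50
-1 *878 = -878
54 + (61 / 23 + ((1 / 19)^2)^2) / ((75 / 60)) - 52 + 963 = 14494171391 / 14986915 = 967.12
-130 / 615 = -26 / 123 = -0.21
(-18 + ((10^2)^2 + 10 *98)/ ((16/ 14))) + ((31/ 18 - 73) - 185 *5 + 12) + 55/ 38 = 2943481/ 342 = 8606.67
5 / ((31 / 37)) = 185 / 31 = 5.97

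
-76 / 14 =-38 / 7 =-5.43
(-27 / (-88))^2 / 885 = 243 / 2284480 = 0.00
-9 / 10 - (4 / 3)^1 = -67 / 30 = -2.23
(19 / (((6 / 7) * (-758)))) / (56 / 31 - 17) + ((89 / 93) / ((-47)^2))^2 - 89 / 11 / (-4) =2.02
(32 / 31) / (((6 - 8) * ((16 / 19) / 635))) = -12065 / 31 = -389.19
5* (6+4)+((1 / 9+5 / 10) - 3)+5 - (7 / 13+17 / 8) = 46751 / 936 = 49.95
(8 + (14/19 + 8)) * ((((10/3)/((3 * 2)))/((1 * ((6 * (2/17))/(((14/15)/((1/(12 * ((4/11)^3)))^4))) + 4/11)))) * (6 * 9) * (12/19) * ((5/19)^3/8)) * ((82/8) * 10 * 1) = 4638585154594406400000/450187930057879113013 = 10.30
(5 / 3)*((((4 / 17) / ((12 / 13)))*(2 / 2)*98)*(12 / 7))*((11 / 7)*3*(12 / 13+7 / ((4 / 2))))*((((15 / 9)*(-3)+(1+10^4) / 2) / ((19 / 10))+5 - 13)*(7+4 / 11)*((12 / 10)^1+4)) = 48247154280 / 323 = 149371994.67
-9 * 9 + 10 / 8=-319 / 4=-79.75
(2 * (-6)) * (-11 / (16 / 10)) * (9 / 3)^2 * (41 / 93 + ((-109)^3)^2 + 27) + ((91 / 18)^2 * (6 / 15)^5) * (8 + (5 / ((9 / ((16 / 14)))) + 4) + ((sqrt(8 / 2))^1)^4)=175883332272473258763847 / 141243750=1245246832319824.83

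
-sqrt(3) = -1.73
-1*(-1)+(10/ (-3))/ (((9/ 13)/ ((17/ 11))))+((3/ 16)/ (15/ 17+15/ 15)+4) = -356053/ 152064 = -2.34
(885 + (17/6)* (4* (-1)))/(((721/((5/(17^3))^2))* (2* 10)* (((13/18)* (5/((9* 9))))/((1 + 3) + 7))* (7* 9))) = 778437/3167380079318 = 0.00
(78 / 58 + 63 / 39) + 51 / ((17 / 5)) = 6771 / 377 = 17.96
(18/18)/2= 1/2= 0.50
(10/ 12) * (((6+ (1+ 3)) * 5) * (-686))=-85750/ 3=-28583.33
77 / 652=0.12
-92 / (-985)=92 / 985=0.09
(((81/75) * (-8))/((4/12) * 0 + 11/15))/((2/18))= -5832/55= -106.04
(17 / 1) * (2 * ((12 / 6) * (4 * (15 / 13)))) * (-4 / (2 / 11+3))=-35904 / 91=-394.55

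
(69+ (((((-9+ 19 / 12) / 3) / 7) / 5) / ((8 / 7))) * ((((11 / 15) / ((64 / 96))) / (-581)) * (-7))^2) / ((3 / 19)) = 1300532771389 / 2976048000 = 437.00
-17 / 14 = -1.21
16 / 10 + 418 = 2098 / 5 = 419.60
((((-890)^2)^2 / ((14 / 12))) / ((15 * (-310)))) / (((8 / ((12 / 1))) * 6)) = -6274224100 / 217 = -28913475.12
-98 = -98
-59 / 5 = -11.80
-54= -54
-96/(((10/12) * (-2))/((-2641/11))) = -760608/55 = -13829.24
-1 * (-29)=29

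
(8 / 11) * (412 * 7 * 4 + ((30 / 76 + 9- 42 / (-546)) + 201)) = 23211028 / 2717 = 8542.89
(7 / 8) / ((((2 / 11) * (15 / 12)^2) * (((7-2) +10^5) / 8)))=616 / 2500125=0.00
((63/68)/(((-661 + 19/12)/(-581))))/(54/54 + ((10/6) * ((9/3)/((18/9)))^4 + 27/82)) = 1756944/21021367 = 0.08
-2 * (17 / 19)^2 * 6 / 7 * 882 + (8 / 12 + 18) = -1290688 / 1083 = -1191.77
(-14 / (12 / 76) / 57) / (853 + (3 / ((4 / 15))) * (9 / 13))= -728 / 402849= -0.00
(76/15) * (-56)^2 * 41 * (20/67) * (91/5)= 3556926464/1005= 3539230.31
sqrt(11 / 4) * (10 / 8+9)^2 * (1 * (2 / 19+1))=35301 * sqrt(11) / 608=192.57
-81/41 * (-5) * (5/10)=405/82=4.94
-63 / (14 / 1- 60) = 63 / 46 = 1.37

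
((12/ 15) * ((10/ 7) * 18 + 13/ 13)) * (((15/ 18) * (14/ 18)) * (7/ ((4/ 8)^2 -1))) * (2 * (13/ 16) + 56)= -603449/ 81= -7449.99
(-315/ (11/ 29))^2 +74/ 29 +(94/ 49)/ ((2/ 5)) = 118581191086/ 171941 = 689662.10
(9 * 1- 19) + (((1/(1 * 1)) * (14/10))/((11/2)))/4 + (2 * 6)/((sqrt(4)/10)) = 5507/110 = 50.06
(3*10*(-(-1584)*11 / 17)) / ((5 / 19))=1986336 / 17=116843.29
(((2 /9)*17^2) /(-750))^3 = -24137569 /38443359375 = -0.00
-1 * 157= -157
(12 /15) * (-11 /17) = -44 /85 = -0.52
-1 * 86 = -86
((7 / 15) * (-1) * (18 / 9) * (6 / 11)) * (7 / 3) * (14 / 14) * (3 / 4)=-49 / 55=-0.89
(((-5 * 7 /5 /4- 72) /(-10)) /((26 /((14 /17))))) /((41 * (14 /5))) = 295 /144976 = 0.00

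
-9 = -9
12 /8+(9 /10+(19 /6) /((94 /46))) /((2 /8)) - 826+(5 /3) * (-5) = -1160479 /1410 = -823.03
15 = 15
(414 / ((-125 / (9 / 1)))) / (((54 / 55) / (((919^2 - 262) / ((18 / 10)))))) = -71202549 / 5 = -14240509.80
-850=-850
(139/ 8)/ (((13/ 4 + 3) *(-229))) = -139/ 11450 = -0.01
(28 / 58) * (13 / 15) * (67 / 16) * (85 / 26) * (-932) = -1857709 / 348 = -5338.24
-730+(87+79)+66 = -498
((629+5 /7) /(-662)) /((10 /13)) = -14326 /11585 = -1.24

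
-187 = -187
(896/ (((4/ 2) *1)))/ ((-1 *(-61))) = 448/ 61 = 7.34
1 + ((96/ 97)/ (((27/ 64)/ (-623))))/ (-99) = 1362331/ 86427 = 15.76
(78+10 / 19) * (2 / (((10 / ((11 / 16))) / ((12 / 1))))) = 12309 / 95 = 129.57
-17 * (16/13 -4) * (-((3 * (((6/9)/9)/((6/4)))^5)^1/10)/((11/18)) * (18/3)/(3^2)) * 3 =-139264/10259468505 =-0.00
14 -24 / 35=13.31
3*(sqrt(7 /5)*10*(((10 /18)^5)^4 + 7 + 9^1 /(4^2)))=1471079046424794634921*sqrt(35) /32420441224151810136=268.44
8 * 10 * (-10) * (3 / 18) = -400 / 3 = -133.33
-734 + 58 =-676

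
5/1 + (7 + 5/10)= 25/2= 12.50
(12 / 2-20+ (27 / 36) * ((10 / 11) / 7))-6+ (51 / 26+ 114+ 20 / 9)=885415 / 9009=98.28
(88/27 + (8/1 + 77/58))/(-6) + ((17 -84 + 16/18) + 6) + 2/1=-565723/9396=-60.21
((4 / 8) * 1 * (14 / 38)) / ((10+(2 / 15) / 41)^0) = 7 / 38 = 0.18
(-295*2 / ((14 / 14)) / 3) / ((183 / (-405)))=26550 / 61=435.25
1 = 1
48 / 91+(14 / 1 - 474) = -41812 / 91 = -459.47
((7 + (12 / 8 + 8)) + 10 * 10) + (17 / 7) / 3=4927 / 42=117.31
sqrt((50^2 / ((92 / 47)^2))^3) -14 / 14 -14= 1620774335 / 97336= 16651.33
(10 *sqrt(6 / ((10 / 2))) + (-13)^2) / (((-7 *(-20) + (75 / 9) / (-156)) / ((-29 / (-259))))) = 27144 *sqrt(30) / 16963205 + 2293668 / 16963205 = 0.14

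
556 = 556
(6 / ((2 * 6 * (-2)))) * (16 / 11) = -4 / 11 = -0.36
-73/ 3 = -24.33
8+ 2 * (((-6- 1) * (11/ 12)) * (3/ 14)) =21/ 4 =5.25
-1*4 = -4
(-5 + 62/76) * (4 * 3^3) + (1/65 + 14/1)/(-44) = -24573269/54340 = -452.21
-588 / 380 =-147 / 95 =-1.55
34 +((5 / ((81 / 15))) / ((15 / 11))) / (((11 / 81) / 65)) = 359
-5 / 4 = -1.25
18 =18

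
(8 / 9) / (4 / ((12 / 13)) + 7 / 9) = 4 / 23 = 0.17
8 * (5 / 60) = 2 / 3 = 0.67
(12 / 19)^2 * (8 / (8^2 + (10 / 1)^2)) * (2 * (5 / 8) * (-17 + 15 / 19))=-0.39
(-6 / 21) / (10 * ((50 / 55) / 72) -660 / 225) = 1980 / 19453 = 0.10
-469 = -469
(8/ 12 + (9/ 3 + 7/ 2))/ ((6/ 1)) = 43/ 36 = 1.19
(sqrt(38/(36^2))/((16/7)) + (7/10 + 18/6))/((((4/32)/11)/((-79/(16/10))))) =-16402.00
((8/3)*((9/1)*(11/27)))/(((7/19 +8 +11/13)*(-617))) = -5434/3159657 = -0.00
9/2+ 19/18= 50/9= 5.56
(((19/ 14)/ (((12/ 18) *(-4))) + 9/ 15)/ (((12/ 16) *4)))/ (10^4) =17/ 5600000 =0.00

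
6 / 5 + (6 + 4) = 56 / 5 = 11.20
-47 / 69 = -0.68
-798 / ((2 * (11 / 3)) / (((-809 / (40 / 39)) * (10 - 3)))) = 264365829 / 440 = 600831.43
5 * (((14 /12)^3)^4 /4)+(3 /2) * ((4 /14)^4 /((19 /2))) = 3157546346320607 /397210533543936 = 7.95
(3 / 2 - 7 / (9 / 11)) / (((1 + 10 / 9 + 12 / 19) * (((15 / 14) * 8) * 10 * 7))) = -2413 / 562800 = -0.00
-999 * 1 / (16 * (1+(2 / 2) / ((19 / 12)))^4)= -130190679 / 14776336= -8.81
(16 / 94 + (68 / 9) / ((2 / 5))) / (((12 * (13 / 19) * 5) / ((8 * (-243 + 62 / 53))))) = -3926564852 / 4371705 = -898.18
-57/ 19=-3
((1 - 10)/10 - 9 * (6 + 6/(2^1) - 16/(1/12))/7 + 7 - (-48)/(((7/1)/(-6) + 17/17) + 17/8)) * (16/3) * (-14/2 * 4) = -27993568/705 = -39707.19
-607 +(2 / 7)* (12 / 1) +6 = -4183 / 7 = -597.57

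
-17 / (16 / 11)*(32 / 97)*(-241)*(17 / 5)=3159.34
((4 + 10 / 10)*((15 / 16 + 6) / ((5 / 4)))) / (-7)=-111 / 28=-3.96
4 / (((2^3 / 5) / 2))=5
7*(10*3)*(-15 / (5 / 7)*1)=-4410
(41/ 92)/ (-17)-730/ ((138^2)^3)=-1539006853621/ 58707480716064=-0.03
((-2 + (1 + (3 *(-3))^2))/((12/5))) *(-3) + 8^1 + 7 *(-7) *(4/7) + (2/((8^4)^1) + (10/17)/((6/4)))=-12492749/104448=-119.61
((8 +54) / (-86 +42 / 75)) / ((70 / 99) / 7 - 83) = 25575 / 2921692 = 0.01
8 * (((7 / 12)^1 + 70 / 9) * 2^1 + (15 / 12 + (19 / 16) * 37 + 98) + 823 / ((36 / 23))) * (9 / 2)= 24685.75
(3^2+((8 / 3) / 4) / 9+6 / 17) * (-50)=-216350 / 459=-471.35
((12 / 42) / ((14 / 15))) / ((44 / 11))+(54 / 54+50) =51.08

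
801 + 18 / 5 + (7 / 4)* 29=17107 / 20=855.35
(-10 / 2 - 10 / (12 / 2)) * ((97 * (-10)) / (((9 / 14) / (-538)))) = -5411881.48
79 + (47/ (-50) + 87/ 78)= 25732/ 325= 79.18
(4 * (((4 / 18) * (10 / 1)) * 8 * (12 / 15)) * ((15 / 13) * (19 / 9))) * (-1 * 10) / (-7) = 486400 / 2457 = 197.96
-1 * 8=-8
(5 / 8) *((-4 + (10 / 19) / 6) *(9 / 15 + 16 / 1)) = -18509 / 456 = -40.59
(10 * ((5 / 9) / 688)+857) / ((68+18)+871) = 91493 / 102168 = 0.90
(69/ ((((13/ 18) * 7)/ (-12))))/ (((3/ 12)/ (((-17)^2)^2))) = -4979187936/ 91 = -54716350.95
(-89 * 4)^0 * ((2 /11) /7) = 2 /77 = 0.03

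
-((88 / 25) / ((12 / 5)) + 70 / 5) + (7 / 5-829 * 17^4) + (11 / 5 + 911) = -1038570148 / 15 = -69238009.87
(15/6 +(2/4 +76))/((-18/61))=-4819/18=-267.72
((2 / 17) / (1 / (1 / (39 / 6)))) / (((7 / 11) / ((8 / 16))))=22 / 1547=0.01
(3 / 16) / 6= 1 / 32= 0.03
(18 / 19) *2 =36 / 19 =1.89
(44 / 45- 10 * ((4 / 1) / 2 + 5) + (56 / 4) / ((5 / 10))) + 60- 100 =-81.02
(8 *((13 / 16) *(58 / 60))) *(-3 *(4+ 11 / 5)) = -11687 / 100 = -116.87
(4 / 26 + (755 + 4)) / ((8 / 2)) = 189.79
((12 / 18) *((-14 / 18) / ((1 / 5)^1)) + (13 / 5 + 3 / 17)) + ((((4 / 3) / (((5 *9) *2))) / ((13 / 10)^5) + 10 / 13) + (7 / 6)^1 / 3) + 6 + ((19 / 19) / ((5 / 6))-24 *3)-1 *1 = -36614925083 / 568078290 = -64.45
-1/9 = -0.11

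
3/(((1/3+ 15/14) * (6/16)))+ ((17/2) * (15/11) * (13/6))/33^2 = 16164971/2827044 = 5.72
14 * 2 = 28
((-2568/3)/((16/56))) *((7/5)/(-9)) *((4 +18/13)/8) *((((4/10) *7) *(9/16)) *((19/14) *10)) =6704.99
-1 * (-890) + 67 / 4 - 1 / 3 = 10877 / 12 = 906.42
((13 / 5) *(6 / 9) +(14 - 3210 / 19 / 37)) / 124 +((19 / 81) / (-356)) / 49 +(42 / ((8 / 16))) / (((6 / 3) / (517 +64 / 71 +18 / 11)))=2623840094449680151 / 120245588985060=21820.68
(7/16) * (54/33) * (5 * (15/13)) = 4.13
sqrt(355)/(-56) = -0.34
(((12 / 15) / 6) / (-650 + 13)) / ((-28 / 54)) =0.00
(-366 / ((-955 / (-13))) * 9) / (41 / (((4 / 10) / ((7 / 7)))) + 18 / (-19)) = -1627236 / 3685345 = -0.44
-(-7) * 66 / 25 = 462 / 25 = 18.48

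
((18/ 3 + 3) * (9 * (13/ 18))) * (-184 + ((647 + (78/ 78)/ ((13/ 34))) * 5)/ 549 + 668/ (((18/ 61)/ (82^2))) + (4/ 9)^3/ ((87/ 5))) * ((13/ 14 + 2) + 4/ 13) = 450911881752715595/ 156471588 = 2881749252.48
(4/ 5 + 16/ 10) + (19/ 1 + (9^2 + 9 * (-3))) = 377/ 5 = 75.40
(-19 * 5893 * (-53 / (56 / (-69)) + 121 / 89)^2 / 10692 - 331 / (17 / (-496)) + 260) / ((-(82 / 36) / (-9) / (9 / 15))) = -165341733617866847 / 1904502427520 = -86816.24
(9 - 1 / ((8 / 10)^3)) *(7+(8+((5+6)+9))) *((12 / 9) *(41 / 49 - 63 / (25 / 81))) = -56154461 / 840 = -66850.55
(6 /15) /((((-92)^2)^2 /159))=159 /179098240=0.00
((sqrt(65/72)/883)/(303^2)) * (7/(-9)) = -7 * sqrt(130)/8755273476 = -0.00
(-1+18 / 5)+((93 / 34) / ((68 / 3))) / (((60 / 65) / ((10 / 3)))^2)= 1736891 / 416160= 4.17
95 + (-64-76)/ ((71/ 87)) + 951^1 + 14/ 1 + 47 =66417/ 71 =935.45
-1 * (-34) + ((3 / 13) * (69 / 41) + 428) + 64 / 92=5676947 / 12259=463.08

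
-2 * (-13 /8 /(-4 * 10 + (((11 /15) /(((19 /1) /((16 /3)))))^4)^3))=-152613649091391084131376816650390625 /1878321834699155172618297623333103392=-0.08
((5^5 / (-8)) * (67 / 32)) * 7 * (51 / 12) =-24915625 / 1024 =-24331.67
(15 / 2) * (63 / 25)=189 / 10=18.90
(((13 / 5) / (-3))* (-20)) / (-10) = -26 / 15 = -1.73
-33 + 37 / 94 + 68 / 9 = -21193 / 846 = -25.05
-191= -191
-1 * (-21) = 21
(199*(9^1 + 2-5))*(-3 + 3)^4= 0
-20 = -20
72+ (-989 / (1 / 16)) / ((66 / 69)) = -181184 / 11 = -16471.27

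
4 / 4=1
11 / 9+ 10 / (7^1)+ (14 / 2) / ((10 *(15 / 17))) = 10849 / 3150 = 3.44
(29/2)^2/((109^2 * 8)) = 841/380192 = 0.00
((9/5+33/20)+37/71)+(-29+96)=100779/1420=70.97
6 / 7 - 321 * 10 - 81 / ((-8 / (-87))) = -229041 / 56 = -4090.02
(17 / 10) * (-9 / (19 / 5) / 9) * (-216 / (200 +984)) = 459 / 5624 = 0.08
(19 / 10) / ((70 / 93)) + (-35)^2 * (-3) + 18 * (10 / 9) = -2556733 / 700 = -3652.48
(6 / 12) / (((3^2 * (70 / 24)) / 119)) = 34 / 15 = 2.27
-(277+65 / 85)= -4722 / 17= -277.76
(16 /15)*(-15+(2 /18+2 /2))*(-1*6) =800 /9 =88.89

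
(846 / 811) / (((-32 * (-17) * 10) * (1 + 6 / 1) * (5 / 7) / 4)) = 423 / 2757400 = 0.00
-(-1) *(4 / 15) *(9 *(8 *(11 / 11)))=96 / 5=19.20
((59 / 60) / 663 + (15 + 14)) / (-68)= -1153679 / 2705040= -0.43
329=329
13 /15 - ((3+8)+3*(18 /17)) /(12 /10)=-1861 /170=-10.95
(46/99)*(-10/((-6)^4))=-115/32076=-0.00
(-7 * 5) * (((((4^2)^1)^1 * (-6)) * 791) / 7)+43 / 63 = 23919883 / 63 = 379680.68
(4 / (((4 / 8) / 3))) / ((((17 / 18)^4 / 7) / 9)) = 158723712 / 83521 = 1900.40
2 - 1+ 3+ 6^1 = 10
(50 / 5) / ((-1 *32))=-5 / 16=-0.31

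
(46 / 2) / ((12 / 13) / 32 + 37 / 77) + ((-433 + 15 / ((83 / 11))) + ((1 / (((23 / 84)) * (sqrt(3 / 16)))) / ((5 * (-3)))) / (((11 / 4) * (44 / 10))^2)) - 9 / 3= -131650545 / 338557 - 2240 * sqrt(3) / 1010229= -388.86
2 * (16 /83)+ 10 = 10.39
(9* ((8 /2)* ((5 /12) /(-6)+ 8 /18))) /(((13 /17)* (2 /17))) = 7803 /52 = 150.06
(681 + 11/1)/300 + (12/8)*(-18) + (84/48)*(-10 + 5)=-10033/300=-33.44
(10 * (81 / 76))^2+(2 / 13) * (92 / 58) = 61970273 / 544388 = 113.83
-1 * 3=-3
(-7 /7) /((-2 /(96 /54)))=8 /9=0.89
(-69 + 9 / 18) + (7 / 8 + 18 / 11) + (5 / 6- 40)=-105.16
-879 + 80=-799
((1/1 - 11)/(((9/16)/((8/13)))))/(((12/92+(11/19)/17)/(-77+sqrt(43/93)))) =366101120/71487 - 4754560 * sqrt(3999)/6648291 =5076.00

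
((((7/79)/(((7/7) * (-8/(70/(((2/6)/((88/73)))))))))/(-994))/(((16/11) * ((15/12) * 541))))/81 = 847/23923753596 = 0.00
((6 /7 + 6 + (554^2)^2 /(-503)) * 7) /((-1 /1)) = 659381993248 /503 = 1310898594.93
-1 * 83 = -83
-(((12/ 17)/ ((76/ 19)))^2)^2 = -81/ 83521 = -0.00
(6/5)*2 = 12/5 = 2.40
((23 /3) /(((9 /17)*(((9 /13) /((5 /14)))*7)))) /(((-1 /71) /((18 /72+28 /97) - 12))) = 8024455855 /9239832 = 868.46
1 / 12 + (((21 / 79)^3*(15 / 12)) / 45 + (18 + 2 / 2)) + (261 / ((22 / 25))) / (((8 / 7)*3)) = 27487553117 / 260324592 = 105.59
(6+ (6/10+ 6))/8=63/40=1.58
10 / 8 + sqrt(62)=5 / 4 + sqrt(62)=9.12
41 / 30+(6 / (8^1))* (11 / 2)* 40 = 4991 / 30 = 166.37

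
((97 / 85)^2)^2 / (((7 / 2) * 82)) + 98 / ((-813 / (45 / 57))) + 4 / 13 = 219053832671047 / 1002821978624375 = 0.22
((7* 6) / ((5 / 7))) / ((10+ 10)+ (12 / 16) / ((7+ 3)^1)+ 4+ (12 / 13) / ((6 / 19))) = 30576 / 14039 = 2.18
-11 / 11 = -1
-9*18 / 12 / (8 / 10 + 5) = -135 / 58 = -2.33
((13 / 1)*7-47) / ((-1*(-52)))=0.85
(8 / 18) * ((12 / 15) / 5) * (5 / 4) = 4 / 45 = 0.09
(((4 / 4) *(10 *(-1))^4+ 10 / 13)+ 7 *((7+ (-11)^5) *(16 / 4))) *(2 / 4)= -2249615.62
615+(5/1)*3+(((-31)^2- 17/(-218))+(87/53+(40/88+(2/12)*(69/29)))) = 2936732275/1842863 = 1593.57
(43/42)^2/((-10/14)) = -1849/1260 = -1.47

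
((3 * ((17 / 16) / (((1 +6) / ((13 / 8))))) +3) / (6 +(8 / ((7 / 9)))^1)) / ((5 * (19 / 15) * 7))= 3351 / 646912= 0.01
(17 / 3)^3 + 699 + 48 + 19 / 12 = 100499 / 108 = 930.55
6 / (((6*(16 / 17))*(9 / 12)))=17 / 12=1.42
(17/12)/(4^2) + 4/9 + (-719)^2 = 297769843/576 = 516961.53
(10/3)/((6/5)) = 25/9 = 2.78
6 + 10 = 16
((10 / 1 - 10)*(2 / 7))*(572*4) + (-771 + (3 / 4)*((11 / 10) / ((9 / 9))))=-30807 / 40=-770.18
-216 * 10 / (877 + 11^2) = -2.16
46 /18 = 2.56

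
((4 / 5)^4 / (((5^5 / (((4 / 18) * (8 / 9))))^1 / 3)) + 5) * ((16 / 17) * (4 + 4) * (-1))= -33750524288 / 896484375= -37.65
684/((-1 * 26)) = -342/13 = -26.31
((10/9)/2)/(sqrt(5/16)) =0.99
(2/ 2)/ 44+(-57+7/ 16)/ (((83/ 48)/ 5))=-597217/ 3652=-163.53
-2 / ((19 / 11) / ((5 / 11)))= -10 / 19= -0.53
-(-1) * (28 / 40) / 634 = 7 / 6340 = 0.00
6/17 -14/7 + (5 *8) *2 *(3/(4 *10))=74/17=4.35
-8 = -8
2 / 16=1 / 8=0.12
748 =748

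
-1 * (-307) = 307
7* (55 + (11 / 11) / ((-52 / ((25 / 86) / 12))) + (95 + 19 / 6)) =19178859 / 17888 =1072.16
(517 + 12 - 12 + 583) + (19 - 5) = 1114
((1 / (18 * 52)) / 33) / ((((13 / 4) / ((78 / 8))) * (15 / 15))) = 1 / 10296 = 0.00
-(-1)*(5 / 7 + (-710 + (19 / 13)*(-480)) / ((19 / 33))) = -4237615 / 1729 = -2450.91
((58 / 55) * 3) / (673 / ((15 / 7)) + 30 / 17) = 8874 / 885907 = 0.01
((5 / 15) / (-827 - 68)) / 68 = -1 / 182580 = -0.00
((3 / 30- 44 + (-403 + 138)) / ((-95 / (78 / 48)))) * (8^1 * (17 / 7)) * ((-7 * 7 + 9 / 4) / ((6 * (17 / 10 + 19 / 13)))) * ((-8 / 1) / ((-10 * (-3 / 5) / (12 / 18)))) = 224.89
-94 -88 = -182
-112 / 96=-7 / 6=-1.17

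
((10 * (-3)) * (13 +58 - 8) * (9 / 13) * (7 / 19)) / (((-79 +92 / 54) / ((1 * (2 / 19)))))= 6429780 / 9794291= 0.66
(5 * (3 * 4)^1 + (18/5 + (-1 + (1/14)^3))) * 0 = 0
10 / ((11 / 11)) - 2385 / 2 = -2365 / 2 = -1182.50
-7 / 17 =-0.41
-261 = -261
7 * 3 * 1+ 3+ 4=28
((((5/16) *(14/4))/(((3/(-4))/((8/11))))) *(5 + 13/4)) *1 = -35/4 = -8.75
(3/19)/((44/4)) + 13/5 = 2732/1045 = 2.61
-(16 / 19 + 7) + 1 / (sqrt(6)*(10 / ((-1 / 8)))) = -149 / 19- sqrt(6) / 480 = -7.85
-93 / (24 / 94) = -1457 / 4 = -364.25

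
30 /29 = 1.03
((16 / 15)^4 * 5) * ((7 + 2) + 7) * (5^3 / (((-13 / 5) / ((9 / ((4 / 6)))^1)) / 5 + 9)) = 26214400 / 18147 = 1444.56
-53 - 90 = -143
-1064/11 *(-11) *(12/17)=12768/17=751.06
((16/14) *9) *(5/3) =120/7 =17.14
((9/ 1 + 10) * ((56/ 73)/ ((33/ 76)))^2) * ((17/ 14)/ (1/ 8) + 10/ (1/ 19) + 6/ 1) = 7866449920/ 644809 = 12199.66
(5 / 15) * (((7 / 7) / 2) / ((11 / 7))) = 7 / 66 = 0.11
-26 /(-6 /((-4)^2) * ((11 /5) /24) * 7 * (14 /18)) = 74880 /539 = 138.92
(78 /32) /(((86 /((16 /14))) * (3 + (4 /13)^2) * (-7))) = -6591 /4407844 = -0.00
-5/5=-1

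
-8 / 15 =-0.53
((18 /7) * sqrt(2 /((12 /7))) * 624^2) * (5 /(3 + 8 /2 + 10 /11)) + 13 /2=13 /2 + 21415680 * sqrt(42) /203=683698.47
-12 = -12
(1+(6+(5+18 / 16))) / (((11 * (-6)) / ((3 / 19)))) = -105 / 3344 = -0.03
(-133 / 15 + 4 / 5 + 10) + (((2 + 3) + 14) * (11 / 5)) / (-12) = -31 / 20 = -1.55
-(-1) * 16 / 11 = 16 / 11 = 1.45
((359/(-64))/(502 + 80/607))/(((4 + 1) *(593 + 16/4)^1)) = -217913/58227845760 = -0.00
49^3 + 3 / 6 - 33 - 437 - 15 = 234329 / 2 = 117164.50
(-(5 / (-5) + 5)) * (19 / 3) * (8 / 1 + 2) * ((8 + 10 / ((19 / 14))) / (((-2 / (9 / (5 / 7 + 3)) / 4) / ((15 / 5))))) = 735840 / 13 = 56603.08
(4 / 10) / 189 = 2 / 945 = 0.00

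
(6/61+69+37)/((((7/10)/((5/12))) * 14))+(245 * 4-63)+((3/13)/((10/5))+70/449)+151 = 112299661333/104680758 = 1072.78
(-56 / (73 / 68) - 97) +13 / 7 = -75274 / 511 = -147.31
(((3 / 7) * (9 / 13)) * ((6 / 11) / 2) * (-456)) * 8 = -295488 / 1001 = -295.19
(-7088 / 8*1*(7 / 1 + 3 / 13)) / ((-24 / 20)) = 5338.72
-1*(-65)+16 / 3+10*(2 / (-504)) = 8857 / 126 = 70.29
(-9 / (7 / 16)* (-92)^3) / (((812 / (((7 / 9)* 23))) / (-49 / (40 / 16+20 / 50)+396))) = 787602420224 / 5887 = 133786719.93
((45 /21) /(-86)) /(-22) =15 /13244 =0.00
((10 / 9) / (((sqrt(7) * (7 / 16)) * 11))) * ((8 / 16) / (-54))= -40 * sqrt(7) / 130977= -0.00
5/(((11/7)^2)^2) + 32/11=3.73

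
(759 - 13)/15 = 49.73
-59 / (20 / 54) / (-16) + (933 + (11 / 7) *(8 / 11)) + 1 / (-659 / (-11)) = 696832989 / 738080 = 944.12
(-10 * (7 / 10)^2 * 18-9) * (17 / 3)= -2754 / 5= -550.80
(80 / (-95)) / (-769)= 16 / 14611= 0.00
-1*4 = -4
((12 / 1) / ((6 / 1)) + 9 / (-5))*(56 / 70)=4 / 25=0.16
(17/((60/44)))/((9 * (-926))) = -187/125010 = -0.00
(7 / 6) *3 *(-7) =-49 / 2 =-24.50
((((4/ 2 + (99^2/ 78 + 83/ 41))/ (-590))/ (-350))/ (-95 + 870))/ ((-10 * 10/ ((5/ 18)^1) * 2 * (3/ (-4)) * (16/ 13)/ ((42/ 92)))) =781/ 1403184000000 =0.00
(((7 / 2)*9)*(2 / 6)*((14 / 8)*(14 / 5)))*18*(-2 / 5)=-9261 / 25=-370.44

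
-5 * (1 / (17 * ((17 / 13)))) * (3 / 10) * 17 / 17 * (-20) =390 / 289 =1.35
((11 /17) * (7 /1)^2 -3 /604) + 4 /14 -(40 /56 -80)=7997811 /71876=111.27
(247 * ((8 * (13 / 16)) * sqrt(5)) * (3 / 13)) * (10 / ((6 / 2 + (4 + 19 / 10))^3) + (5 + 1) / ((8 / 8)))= 1570851087 * sqrt(5) / 704969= 4982.53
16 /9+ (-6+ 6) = 16 /9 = 1.78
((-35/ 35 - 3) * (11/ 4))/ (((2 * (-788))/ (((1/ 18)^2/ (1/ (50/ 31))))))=275/ 7914672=0.00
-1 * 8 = -8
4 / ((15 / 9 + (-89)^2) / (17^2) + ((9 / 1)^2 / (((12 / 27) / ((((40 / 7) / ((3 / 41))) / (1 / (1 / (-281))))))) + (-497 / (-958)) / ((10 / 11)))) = -65350506480 / 370308605657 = -0.18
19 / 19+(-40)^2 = 1601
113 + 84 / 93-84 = 927 / 31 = 29.90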